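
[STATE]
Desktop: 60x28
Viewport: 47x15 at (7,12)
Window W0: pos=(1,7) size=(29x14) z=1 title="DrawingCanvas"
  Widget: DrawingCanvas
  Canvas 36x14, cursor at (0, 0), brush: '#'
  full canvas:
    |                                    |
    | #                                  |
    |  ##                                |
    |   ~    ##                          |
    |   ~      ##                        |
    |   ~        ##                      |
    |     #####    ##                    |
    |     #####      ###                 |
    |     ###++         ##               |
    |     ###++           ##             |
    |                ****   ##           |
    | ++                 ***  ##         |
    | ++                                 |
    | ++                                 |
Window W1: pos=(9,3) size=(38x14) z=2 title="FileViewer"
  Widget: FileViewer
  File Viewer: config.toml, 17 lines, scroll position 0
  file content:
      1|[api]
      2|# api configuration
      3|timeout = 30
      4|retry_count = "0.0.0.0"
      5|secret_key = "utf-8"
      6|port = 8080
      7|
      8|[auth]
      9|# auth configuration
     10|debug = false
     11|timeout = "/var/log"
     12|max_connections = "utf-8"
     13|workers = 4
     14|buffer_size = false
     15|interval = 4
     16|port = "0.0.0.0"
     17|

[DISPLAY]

  ┃                                   ░┃       
  ┃[auth]                             ░┃       
  ┃# auth configuration               ░┃       
  ┃debug = false                      ▼┃       
##┗━━━━━━━━━━━━━━━━━━━━━━━━━━━━━━━━━━━━┛       
#####      ###        ┃                        
###++         ##      ┃                        
###++           ##    ┃                        
━━━━━━━━━━━━━━━━━━━━━━┛                        
                                               
                                               
                                               
                                               
                                               
                                               


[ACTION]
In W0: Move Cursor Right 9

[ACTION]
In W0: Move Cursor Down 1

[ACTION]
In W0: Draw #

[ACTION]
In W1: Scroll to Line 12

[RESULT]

  ┃buffer_size = false                ░┃       
  ┃interval = 4                       ░┃       
  ┃port = "0.0.0.0"                   █┃       
  ┃                                   ▼┃       
##┗━━━━━━━━━━━━━━━━━━━━━━━━━━━━━━━━━━━━┛       
#####      ###        ┃                        
###++         ##      ┃                        
###++           ##    ┃                        
━━━━━━━━━━━━━━━━━━━━━━┛                        
                                               
                                               
                                               
                                               
                                               
                                               


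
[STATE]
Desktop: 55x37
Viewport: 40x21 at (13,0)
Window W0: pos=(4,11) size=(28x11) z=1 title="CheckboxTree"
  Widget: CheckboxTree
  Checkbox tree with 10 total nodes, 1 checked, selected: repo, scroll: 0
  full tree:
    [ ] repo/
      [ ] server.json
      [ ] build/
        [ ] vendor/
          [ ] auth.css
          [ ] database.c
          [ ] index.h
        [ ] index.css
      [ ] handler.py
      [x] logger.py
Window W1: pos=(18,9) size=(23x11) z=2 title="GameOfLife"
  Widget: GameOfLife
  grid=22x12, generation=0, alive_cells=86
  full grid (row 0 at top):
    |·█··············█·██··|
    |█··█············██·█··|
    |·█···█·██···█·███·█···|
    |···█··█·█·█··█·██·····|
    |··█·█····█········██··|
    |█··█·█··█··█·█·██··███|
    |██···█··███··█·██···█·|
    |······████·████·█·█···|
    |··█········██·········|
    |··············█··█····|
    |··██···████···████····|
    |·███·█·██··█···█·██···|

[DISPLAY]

                                        
                                        
                                        
                                        
                                        
                                        
                                        
                                        
                                        
     ┏━━━━━━━━━━━━━━━━━━━━━┓            
     ┃ GameOfLife          ┃            
━━━━━┠─────────────────────┨            
xTree┃Gen: 0               ┃            
─────┃···█··█·█·█··█·██····┃            
o/   ┃··█·█····█········██·┃            
erver┃█··█·█··█··█·█·██··██┃            
uild/┃██···█··███··█·██···█┃            
 vend┃······████·████·█·█··┃            
 ] au┃··█········██········┃            
 ] da┗━━━━━━━━━━━━━━━━━━━━━┛            
 ] index.h        ┃                     


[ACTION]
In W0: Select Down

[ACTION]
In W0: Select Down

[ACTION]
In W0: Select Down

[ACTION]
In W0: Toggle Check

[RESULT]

                                        
                                        
                                        
                                        
                                        
                                        
                                        
                                        
                                        
     ┏━━━━━━━━━━━━━━━━━━━━━┓            
     ┃ GameOfLife          ┃            
━━━━━┠─────────────────────┨            
xTree┃Gen: 0               ┃            
─────┃···█··█·█·█··█·██····┃            
o/   ┃··█·█····█········██·┃            
erver┃█··█·█··█··█·█·██··██┃            
uild/┃██···█··███··█·██···█┃            
 vend┃······████·████·█·█··┃            
x] au┃··█········██········┃            
x] da┗━━━━━━━━━━━━━━━━━━━━━┛            
x] index.h        ┃                     


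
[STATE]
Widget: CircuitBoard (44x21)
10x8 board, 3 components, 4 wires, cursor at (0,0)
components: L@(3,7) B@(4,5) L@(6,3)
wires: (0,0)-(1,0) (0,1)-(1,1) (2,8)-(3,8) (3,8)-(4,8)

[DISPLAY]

   0 1 2 3 4 5 6 7 8 9                      
0  [.]  ·                                   
    │   │                                   
1   ·   ·                                   
                                            
2                                   ·       
                                    │       
3                               L   ·       
                                    │       
4                       B           ·       
                                            
5                                           
                                            
6               L                           
                                            
7                                           
Cursor: (0,0)                               
                                            
                                            
                                            
                                            


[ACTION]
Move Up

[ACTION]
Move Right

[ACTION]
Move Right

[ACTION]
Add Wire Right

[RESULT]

   0 1 2 3 4 5 6 7 8 9                      
0   ·   ·  [.]─ ·                           
    │   │                                   
1   ·   ·                                   
                                            
2                                   ·       
                                    │       
3                               L   ·       
                                    │       
4                       B           ·       
                                            
5                                           
                                            
6               L                           
                                            
7                                           
Cursor: (0,2)                               
                                            
                                            
                                            
                                            


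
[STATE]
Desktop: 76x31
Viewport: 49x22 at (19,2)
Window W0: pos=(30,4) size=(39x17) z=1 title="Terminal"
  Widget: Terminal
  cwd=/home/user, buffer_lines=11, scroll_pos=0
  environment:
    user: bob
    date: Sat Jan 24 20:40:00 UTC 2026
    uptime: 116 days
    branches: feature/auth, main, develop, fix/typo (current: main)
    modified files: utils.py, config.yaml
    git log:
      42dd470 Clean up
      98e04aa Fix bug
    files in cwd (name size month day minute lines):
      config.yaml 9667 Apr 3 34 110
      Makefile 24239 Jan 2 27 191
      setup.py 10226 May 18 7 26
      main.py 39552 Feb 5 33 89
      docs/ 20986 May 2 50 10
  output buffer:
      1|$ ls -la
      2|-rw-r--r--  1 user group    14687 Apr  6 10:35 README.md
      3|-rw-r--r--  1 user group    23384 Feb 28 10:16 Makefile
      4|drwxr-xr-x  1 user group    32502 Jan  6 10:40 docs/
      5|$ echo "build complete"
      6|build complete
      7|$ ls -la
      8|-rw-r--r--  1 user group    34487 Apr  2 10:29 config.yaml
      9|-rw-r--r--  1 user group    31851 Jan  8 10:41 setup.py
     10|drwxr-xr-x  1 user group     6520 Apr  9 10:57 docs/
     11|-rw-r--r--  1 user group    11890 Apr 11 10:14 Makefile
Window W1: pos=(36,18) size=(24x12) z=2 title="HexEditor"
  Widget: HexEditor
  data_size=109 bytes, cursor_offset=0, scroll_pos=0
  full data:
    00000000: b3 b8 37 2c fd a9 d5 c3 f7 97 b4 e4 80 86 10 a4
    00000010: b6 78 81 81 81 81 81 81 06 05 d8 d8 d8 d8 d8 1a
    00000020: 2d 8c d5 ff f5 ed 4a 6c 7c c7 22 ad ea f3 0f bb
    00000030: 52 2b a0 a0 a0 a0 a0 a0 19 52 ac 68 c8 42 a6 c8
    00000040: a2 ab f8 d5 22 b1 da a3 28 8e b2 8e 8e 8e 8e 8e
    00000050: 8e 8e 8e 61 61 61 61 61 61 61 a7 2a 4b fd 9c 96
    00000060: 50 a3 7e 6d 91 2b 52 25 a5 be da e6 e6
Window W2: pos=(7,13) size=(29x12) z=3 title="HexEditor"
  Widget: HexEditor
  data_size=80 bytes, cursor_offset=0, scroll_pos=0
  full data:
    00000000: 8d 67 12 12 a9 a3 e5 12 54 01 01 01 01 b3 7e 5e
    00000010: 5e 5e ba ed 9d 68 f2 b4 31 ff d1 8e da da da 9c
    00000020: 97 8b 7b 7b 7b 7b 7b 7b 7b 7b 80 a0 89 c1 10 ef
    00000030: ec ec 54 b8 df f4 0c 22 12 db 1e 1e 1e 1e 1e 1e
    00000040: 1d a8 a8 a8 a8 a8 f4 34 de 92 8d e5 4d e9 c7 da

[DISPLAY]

                                                 
                                                 
           ┏━━━━━━━━━━━━━━━━━━━━━━━━━━━━━━━━━━━━━
           ┃ Terminal                            
           ┠─────────────────────────────────────
           ┃$ ls -la                             
           ┃-rw-r--r--  1 user group    14687 Apr
           ┃-rw-r--r--  1 user group    23384 Feb
           ┃drwxr-xr-x  1 user group    32502 Jan
           ┃$ echo "build complete"              
           ┃build complete                       
━━━━━━━━━━━━━━━━┓-la                             
                ┃--r--  1 user group    34487 Apr
────────────────┨--r--  1 user group    31851 Jan
D 67 12 12 a9 a3┃-xr-x  1 user group     6520 Apr
e 5e ba ed 9d 68┃--r--  1 user group    11890 Apr
7 8b 7b 7b 7b 7b┃┏━━━━━━━━━━━━━━━━━━━━━━┓        
c ec 54 b8 df f4┃┃ HexEditor            ┃        
d a8 a8 a8 a8 a8┃┠──────────────────────┨━━━━━━━━
                ┃┃00000000  B3 b8 37 2c ┃        
                ┃┃00000010  b6 78 81 81 ┃        
                ┃┃00000020  2d 8c d5 ff ┃        


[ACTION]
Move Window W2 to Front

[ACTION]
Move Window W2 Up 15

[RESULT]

────────────────┨                                
D 67 12 12 a9 a3┃                                
e 5e ba ed 9d 68┃━━━━━━━━━━━━━━━━━━━━━━━━━━━━━━━━
7 8b 7b 7b 7b 7b┃inal                            
c ec 54 b8 df f4┃────────────────────────────────
d a8 a8 a8 a8 a8┃-la                             
                ┃--r--  1 user group    14687 Apr
                ┃--r--  1 user group    23384 Feb
                ┃-xr-x  1 user group    32502 Jan
━━━━━━━━━━━━━━━━┛o "build complete"              
           ┃build complete                       
           ┃$ ls -la                             
           ┃-rw-r--r--  1 user group    34487 Apr
           ┃-rw-r--r--  1 user group    31851 Jan
           ┃drwxr-xr-x  1 user group     6520 Apr
           ┃-rw-r--r--  1 user group    11890 Apr
           ┃$ █  ┏━━━━━━━━━━━━━━━━━━━━━━┓        
           ┃     ┃ HexEditor            ┃        
           ┗━━━━━┠──────────────────────┨━━━━━━━━
                 ┃00000000  B3 b8 37 2c ┃        
                 ┃00000010  b6 78 81 81 ┃        
                 ┃00000020  2d 8c d5 ff ┃        


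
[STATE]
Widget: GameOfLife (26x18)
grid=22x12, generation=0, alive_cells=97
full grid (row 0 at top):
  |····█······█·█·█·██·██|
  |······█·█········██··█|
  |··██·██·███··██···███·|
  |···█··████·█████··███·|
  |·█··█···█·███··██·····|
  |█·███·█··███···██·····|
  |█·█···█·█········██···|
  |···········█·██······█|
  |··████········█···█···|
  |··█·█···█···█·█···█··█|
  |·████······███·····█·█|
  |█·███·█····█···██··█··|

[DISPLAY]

Gen: 0                    
····█······█·█·█·██·██    
······█·█········██··█    
··██·██·███··██···███·    
···█··████·█████··███·    
·█··█···█·███··██·····    
█·███·█··███···██·····    
█·█···█·█········██···    
···········█·██······█    
··████········█···█···    
··█·█···█···█·█···█··█    
·████······███·····█·█    
█·███·█····█···██··█··    
                          
                          
                          
                          
                          


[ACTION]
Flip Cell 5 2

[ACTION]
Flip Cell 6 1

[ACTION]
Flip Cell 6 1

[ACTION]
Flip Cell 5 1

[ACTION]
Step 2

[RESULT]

Gen: 2                    
················██████    
··█······██·█··██·██·█    
··█···██·████··█····██    
·█····█·········█████·    
███·█··█·········█·█··    
█·····███··█████·██···    
█····██·█··██····██···    
···········█·····██···    
·██·██·····██··█·█····    
···········█······█·█·    
··········██·███··█···    
············█·█····█··    
                          
                          
                          
                          
                          


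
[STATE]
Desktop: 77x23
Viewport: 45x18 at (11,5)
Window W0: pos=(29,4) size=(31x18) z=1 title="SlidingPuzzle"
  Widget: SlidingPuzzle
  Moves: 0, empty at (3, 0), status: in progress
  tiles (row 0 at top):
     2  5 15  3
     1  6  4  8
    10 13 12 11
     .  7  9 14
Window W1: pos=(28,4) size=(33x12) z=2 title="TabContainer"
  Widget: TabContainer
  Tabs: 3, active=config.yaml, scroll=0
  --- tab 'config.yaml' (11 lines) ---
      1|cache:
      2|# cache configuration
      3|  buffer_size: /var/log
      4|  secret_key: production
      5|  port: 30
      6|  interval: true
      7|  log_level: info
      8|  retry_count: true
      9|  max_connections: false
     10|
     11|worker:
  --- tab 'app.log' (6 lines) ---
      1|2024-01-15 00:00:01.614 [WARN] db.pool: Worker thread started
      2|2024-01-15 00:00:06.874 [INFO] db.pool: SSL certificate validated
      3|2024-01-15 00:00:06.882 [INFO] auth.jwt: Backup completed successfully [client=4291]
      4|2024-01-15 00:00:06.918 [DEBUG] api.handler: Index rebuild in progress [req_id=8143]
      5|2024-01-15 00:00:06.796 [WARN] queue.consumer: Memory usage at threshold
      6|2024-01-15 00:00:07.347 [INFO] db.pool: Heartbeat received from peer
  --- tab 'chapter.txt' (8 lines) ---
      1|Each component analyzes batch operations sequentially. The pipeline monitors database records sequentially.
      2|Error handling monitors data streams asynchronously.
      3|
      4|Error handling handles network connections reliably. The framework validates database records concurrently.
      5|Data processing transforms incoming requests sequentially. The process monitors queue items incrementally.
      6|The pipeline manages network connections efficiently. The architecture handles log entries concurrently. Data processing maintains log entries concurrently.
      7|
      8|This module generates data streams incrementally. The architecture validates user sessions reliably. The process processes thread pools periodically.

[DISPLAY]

                 ┃ TabContainer              
                 ┠───────────────────────────
                 ┃[config.yaml]│ app.log │ ch
                 ┃───────────────────────────
                 ┃cache:                     
                 ┃# cache configuration      
                 ┃  buffer_size: /var/log    
                 ┃  secret_key: production   
                 ┃  port: 30                 
                 ┃  interval: true           
                 ┗━━━━━━━━━━━━━━━━━━━━━━━━━━━
                  ┃Moves: 0                  
                  ┃                          
                  ┃                          
                  ┃                          
                  ┃                          
                  ┗━━━━━━━━━━━━━━━━━━━━━━━━━━
                                             


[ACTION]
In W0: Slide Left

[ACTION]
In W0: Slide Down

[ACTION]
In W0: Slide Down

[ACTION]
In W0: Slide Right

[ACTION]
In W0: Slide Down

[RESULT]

                 ┃ TabContainer              
                 ┠───────────────────────────
                 ┃[config.yaml]│ app.log │ ch
                 ┃───────────────────────────
                 ┃cache:                     
                 ┃# cache configuration      
                 ┃  buffer_size: /var/log    
                 ┃  secret_key: production   
                 ┃  port: 30                 
                 ┃  interval: true           
                 ┗━━━━━━━━━━━━━━━━━━━━━━━━━━━
                  ┃Moves: 5                  
                  ┃                          
                  ┃                          
                  ┃                          
                  ┃                          
                  ┗━━━━━━━━━━━━━━━━━━━━━━━━━━
                                             


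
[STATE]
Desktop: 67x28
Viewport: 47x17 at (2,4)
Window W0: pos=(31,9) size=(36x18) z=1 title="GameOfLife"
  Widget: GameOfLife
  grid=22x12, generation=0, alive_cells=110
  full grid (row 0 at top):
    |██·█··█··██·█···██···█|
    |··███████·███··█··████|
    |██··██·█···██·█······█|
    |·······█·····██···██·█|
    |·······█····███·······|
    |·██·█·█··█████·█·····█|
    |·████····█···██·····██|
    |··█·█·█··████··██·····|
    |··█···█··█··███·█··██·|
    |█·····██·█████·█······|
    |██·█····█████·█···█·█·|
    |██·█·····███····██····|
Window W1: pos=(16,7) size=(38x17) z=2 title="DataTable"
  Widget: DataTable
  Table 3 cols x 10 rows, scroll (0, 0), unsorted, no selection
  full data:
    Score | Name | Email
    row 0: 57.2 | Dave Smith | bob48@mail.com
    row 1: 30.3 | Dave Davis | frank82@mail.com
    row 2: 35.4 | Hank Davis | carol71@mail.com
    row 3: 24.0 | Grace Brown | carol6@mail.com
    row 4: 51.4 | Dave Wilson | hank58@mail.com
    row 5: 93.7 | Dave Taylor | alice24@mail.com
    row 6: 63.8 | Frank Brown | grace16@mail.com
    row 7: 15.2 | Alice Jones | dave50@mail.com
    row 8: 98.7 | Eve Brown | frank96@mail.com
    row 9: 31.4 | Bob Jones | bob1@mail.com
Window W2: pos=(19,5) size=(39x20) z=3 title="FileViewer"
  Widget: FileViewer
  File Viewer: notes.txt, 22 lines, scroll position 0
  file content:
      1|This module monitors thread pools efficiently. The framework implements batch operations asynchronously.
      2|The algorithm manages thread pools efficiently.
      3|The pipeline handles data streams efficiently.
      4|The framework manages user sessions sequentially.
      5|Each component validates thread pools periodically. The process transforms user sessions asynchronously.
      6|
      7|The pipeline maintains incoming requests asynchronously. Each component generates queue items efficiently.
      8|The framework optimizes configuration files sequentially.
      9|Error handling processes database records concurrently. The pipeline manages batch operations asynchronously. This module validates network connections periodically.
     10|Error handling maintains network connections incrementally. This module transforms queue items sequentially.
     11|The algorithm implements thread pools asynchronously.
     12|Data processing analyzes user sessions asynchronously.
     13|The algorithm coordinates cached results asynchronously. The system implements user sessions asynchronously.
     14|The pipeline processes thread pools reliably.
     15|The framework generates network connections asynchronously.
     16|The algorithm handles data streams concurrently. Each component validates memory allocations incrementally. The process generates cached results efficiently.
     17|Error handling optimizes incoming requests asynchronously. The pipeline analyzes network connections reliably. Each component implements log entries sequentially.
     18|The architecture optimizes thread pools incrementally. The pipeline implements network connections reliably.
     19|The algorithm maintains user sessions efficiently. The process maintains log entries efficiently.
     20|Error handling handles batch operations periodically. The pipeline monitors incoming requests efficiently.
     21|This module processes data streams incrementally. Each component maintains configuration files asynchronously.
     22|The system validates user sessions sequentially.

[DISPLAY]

                                               
                 ┏━━━━━━━━━━━━━━━━━━━━━━━━━━━━━
                 ┃ FileViewer                  
              ┏━━┠─────────────────────────────
              ┃ D┃This module monitors thread p
              ┠──┃The algorithm manages thread 
              ┃Sc┃The pipeline handles data str
              ┃──┃The framework manages user se
              ┃57┃Each component validates thre
              ┃30┃                             
              ┃35┃The pipeline maintains incomi
              ┃24┃The framework optimizes confi
              ┃51┃Error handling processes data
              ┃93┃Error handling maintains netw
              ┃63┃The algorithm implements thre
              ┃15┃Data processing analyzes user
              ┃98┃The algorithm coordinates cac


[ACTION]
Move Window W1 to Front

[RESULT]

                                               
                 ┏━━━━━━━━━━━━━━━━━━━━━━━━━━━━━
                 ┃ FileViewer                  
              ┏━━━━━━━━━━━━━━━━━━━━━━━━━━━━━━━━
              ┃ DataTable                      
              ┠────────────────────────────────
              ┃Score│Name       │Email         
              ┃─────┼───────────┼──────────────
              ┃57.2 │Dave Smith │bob48@mail.com
              ┃30.3 │Dave Davis │frank82@mail.c
              ┃35.4 │Hank Davis │carol71@mail.c
              ┃24.0 │Grace Brown│carol6@mail.co
              ┃51.4 │Dave Wilson│hank58@mail.co
              ┃93.7 │Dave Taylor│alice24@mail.c
              ┃63.8 │Frank Brown│grace16@mail.c
              ┃15.2 │Alice Jones│dave50@mail.co
              ┃98.7 │Eve Brown  │frank96@mail.c


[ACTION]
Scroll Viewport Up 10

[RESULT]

                                               
                                               
                                               
                                               
                                               
                 ┏━━━━━━━━━━━━━━━━━━━━━━━━━━━━━
                 ┃ FileViewer                  
              ┏━━━━━━━━━━━━━━━━━━━━━━━━━━━━━━━━
              ┃ DataTable                      
              ┠────────────────────────────────
              ┃Score│Name       │Email         
              ┃─────┼───────────┼──────────────
              ┃57.2 │Dave Smith │bob48@mail.com
              ┃30.3 │Dave Davis │frank82@mail.c
              ┃35.4 │Hank Davis │carol71@mail.c
              ┃24.0 │Grace Brown│carol6@mail.co
              ┃51.4 │Dave Wilson│hank58@mail.co


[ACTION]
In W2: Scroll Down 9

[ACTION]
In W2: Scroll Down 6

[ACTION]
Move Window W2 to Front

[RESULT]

                                               
                                               
                                               
                                               
                                               
                 ┏━━━━━━━━━━━━━━━━━━━━━━━━━━━━━
                 ┃ FileViewer                  
              ┏━━┠─────────────────────────────
              ┃ D┃The pipeline maintains incomi
              ┠──┃The framework optimizes confi
              ┃Sc┃Error handling processes data
              ┃──┃Error handling maintains netw
              ┃57┃The algorithm implements thre
              ┃30┃Data processing analyzes user
              ┃35┃The algorithm coordinates cac
              ┃24┃The pipeline processes thread
              ┃51┃The framework generates netwo


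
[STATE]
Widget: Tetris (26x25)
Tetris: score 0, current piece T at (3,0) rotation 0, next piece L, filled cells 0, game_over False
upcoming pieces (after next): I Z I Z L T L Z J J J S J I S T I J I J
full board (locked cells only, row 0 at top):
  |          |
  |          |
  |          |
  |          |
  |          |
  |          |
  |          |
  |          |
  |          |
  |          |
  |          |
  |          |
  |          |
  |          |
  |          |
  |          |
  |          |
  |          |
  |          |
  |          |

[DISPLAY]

    ▒     │Next:          
   ▒▒▒    │  ▒            
          │▒▒▒            
          │               
          │               
          │               
          │Score:         
          │0              
          │               
          │               
          │               
          │               
          │               
          │               
          │               
          │               
          │               
          │               
          │               
          │               
          │               
          │               
          │               
          │               
          │               


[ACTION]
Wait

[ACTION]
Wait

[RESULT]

          │Next:          
          │  ▒            
    ▒     │▒▒▒            
   ▒▒▒    │               
          │               
          │               
          │Score:         
          │0              
          │               
          │               
          │               
          │               
          │               
          │               
          │               
          │               
          │               
          │               
          │               
          │               
          │               
          │               
          │               
          │               
          │               


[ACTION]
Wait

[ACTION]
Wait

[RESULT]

          │Next:          
          │  ▒            
          │▒▒▒            
          │               
    ▒     │               
   ▒▒▒    │               
          │Score:         
          │0              
          │               
          │               
          │               
          │               
          │               
          │               
          │               
          │               
          │               
          │               
          │               
          │               
          │               
          │               
          │               
          │               
          │               


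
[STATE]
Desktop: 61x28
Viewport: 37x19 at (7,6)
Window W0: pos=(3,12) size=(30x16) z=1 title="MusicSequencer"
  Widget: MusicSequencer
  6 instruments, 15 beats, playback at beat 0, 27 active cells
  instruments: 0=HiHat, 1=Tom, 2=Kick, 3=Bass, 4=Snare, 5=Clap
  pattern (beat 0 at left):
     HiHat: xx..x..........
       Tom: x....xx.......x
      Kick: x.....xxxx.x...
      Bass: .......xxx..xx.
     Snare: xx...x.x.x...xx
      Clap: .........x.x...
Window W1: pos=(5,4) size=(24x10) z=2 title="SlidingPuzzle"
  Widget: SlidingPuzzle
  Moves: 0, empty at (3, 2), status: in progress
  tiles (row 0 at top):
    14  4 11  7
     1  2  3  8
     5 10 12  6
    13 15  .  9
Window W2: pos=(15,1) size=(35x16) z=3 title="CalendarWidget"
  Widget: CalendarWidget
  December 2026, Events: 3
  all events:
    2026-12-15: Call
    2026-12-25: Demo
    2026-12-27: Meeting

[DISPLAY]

────────┃    1  2  3  4  5  6        
────┬───┃ 7  8  9 10 11 12 13        
 14 │  4┃14 15* 16 17 18 19 20       
────┼───┃21 22 23 24 25* 26 27*      
  1 │  2┃28 29 30 31                 
────┼───┃                            
  5 │ 10┃                            
━━━━━━━━┃                            
────────┃                            
   ▼1234┃                            
Hat██··█┗━━━━━━━━━━━━━━━━━━━━━━━━━━━━
Tom█····██·······█       ┃           
ick█·····████·█···       ┃           
ass·······███··██·       ┃           
are██···█·█·█···██       ┃           
lap·········█·█···       ┃           
                         ┃           
                         ┃           
                         ┃           


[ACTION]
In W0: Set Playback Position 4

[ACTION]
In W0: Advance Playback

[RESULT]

────────┃    1  2  3  4  5  6        
────┬───┃ 7  8  9 10 11 12 13        
 14 │  4┃14 15* 16 17 18 19 20       
────┼───┃21 22 23 24 25* 26 27*      
  1 │  2┃28 29 30 31                 
────┼───┃                            
  5 │ 10┃                            
━━━━━━━━┃                            
────────┃                            
   01234┃                            
Hat██··█┗━━━━━━━━━━━━━━━━━━━━━━━━━━━━
Tom█····██·······█       ┃           
ick█·····████·█···       ┃           
ass·······███··██·       ┃           
are██···█·█·█···██       ┃           
lap·········█·█···       ┃           
                         ┃           
                         ┃           
                         ┃           


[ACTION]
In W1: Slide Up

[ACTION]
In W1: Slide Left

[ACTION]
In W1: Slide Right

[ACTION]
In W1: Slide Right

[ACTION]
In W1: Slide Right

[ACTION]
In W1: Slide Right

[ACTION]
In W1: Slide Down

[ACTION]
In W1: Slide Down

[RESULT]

────────┃    1  2  3  4  5  6        
────┬───┃ 7  8  9 10 11 12 13        
 14 │  4┃14 15* 16 17 18 19 20       
────┼───┃21 22 23 24 25* 26 27*      
    │  2┃28 29 30 31                 
────┼───┃                            
  1 │ 10┃                            
━━━━━━━━┃                            
────────┃                            
   01234┃                            
Hat██··█┗━━━━━━━━━━━━━━━━━━━━━━━━━━━━
Tom█····██·······█       ┃           
ick█·····████·█···       ┃           
ass·······███··██·       ┃           
are██···█·█·█···██       ┃           
lap·········█·█···       ┃           
                         ┃           
                         ┃           
                         ┃           


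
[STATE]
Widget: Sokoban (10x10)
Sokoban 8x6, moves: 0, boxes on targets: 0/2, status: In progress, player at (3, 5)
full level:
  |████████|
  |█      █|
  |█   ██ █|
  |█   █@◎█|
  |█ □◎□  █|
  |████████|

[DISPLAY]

████████  
█      █  
█   ██ █  
█   █@◎█  
█ □◎□  █  
████████  
Moves: 0  
          
          
          


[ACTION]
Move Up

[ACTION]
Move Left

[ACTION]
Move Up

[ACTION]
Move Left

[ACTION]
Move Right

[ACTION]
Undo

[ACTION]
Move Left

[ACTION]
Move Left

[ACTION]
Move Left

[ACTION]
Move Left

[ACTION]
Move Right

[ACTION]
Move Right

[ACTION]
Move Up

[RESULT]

████████  
█      █  
█   ██@█  
█   █ ◎█  
█ □◎□  █  
████████  
Moves: 2  
          
          
          


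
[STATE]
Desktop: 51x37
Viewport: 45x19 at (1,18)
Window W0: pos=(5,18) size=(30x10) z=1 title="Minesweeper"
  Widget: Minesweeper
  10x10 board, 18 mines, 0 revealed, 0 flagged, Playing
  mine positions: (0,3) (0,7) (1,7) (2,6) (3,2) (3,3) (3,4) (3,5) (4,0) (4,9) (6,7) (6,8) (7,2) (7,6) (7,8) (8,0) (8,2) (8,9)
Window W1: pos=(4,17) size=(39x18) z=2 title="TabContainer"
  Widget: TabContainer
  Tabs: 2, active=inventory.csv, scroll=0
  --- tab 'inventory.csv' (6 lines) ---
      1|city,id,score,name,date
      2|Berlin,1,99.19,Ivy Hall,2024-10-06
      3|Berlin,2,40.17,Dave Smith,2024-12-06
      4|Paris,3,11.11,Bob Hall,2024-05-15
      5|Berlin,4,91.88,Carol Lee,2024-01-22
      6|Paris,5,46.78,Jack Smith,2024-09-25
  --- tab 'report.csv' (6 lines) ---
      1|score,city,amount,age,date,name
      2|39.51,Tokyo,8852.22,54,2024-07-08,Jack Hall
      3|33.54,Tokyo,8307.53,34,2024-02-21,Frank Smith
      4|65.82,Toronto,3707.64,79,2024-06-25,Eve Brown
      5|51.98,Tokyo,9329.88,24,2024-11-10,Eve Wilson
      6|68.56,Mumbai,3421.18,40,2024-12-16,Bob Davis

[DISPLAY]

   ┃ TabContainer                        ┃   
   ┠─────────────────────────────────────┨   
   ┃[inventory.csv]│ report.csv          ┃   
   ┃─────────────────────────────────────┃   
   ┃city,id,score,name,date              ┃   
   ┃Berlin,1,99.19,Ivy Hall,2024-10-06   ┃   
   ┃Berlin,2,40.17,Dave Smith,2024-12-06 ┃   
   ┃Paris,3,11.11,Bob Hall,2024-05-15    ┃   
   ┃Berlin,4,91.88,Carol Lee,2024-01-22  ┃   
   ┃Paris,5,46.78,Jack Smith,2024-09-25  ┃   
   ┃                                     ┃   
   ┃                                     ┃   
   ┃                                     ┃   
   ┃                                     ┃   
   ┃                                     ┃   
   ┃                                     ┃   
   ┗━━━━━━━━━━━━━━━━━━━━━━━━━━━━━━━━━━━━━┛   
                                             
                                             


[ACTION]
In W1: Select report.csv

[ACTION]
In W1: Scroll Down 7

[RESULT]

   ┃ TabContainer                        ┃   
   ┠─────────────────────────────────────┨   
   ┃ inventory.csv │[report.csv]         ┃   
   ┃─────────────────────────────────────┃   
   ┃68.56,Mumbai,3421.18,40,2024-12-16,Bo┃   
   ┃                                     ┃   
   ┃                                     ┃   
   ┃                                     ┃   
   ┃                                     ┃   
   ┃                                     ┃   
   ┃                                     ┃   
   ┃                                     ┃   
   ┃                                     ┃   
   ┃                                     ┃   
   ┃                                     ┃   
   ┃                                     ┃   
   ┗━━━━━━━━━━━━━━━━━━━━━━━━━━━━━━━━━━━━━┛   
                                             
                                             
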